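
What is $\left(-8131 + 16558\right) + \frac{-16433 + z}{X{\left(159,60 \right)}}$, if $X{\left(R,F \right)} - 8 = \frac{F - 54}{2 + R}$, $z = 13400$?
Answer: $\frac{10416225}{1294} \approx 8049.6$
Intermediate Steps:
$X{\left(R,F \right)} = 8 + \frac{-54 + F}{2 + R}$ ($X{\left(R,F \right)} = 8 + \frac{F - 54}{2 + R} = 8 + \frac{-54 + F}{2 + R}$)
$\left(-8131 + 16558\right) + \frac{-16433 + z}{X{\left(159,60 \right)}} = \left(-8131 + 16558\right) + \frac{-16433 + 13400}{\frac{1}{2 + 159} \left(-38 + 60 + 8 \cdot 159\right)} = 8427 - \frac{3033}{\frac{1}{161} \left(-38 + 60 + 1272\right)} = 8427 - \frac{3033}{\frac{1}{161} \cdot 1294} = 8427 - \frac{3033}{\frac{1294}{161}} = 8427 - \frac{488313}{1294} = \frac{10416225}{1294}$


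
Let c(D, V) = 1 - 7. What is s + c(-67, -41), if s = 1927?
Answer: 1921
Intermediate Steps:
c(D, V) = -6
s + c(-67, -41) = 1927 - 6 = 1921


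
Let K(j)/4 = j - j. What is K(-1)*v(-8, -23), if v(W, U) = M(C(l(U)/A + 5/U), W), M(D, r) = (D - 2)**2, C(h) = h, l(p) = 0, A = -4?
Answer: 0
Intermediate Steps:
K(j) = 0 (K(j) = 4*(j - j) = 4*0 = 0)
M(D, r) = (-2 + D)**2
v(W, U) = (-2 + 5/U)**2 (v(W, U) = (-2 + (0/(-4) + 5/U))**2 = (-2 + (0*(-1/4) + 5/U))**2 = (-2 + (0 + 5/U))**2 = (-2 + 5/U)**2)
K(-1)*v(-8, -23) = 0*((5 - 2*(-23))**2/(-23)**2) = 0*((5 + 46)**2/529) = 0*((1/529)*51**2) = 0*((1/529)*2601) = 0*(2601/529) = 0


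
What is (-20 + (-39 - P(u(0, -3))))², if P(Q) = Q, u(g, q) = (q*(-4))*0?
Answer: 3481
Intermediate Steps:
u(g, q) = 0 (u(g, q) = -4*q*0 = 0)
(-20 + (-39 - P(u(0, -3))))² = (-20 + (-39 - 1*0))² = (-20 + (-39 + 0))² = (-20 - 39)² = (-59)² = 3481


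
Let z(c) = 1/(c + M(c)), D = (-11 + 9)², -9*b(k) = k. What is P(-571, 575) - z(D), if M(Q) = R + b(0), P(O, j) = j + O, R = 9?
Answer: 51/13 ≈ 3.9231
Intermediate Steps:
b(k) = -k/9
P(O, j) = O + j
D = 4 (D = (-2)² = 4)
M(Q) = 9 (M(Q) = 9 - ⅑*0 = 9 + 0 = 9)
z(c) = 1/(9 + c) (z(c) = 1/(c + 9) = 1/(9 + c))
P(-571, 575) - z(D) = (-571 + 575) - 1/(9 + 4) = 4 - 1/13 = 51/13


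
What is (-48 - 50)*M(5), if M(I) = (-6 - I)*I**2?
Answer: 26950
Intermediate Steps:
M(I) = I**2*(-6 - I)
(-48 - 50)*M(5) = (-48 - 50)*(5**2*(-6 - 1*5)) = -2450*(-6 - 5) = -2450*(-11) = -98*(-275) = 26950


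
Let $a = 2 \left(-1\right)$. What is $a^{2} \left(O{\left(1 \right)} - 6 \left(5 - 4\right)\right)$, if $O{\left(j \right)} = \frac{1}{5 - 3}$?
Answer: $-22$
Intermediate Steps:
$O{\left(j \right)} = \frac{1}{2}$
$a = -2$
$a^{2} \left(O{\left(1 \right)} - 6 \left(5 - 4\right)\right) = \left(-2\right)^{2} \left(\frac{1}{2} - 6 \left(5 - 4\right)\right) = 4 \left(\frac{1}{2} - 6 \cdot 1\right) = 4 \left(\frac{1}{2} - 6\right) = 4 \left(- \frac{11}{2}\right) = -22$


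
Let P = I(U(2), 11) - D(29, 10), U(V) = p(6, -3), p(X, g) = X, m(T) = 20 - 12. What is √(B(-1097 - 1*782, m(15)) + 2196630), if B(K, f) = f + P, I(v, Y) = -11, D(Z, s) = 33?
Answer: 3*√244066 ≈ 1482.1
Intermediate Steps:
m(T) = 8
U(V) = 6
P = -44 (P = -11 - 1*33 = -11 - 33 = -44)
B(K, f) = -44 + f (B(K, f) = f - 44 = -44 + f)
√(B(-1097 - 1*782, m(15)) + 2196630) = √((-44 + 8) + 2196630) = √(-36 + 2196630) = √2196594 = 3*√244066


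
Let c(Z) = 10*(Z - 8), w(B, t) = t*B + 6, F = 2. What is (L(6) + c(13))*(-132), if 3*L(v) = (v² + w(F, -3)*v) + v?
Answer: -8448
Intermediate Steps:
w(B, t) = 6 + B*t (w(B, t) = B*t + 6 = 6 + B*t)
L(v) = v/3 + v²/3 (L(v) = ((v² + (6 + 2*(-3))*v) + v)/3 = ((v² + (6 - 6)*v) + v)/3 = ((v² + 0*v) + v)/3 = ((v² + 0) + v)/3 = (v² + v)/3 = (v + v²)/3 = v/3 + v²/3)
c(Z) = -80 + 10*Z (c(Z) = 10*(-8 + Z) = -80 + 10*Z)
(L(6) + c(13))*(-132) = ((⅓)*6*(1 + 6) + (-80 + 10*13))*(-132) = ((⅓)*6*7 + (-80 + 130))*(-132) = (14 + 50)*(-132) = 64*(-132) = -8448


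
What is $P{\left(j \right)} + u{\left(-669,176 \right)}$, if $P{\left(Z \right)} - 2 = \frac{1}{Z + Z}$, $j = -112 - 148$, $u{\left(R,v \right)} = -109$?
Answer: $- \frac{55641}{520} \approx -107.0$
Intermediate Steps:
$j = -260$ ($j = -112 - 148 = -260$)
$P{\left(Z \right)} = 2 + \frac{1}{2 Z}$ ($P{\left(Z \right)} = 2 + \frac{1}{Z + Z} = 2 + \frac{1}{2 Z}$)
$P{\left(j \right)} + u{\left(-669,176 \right)} = \left(2 + \frac{1}{2 \left(-260\right)}\right) - 109 = \left(2 + \frac{1}{2} \left(- \frac{1}{260}\right)\right) - 109 = \left(2 - \frac{1}{520}\right) - 109 = \frac{1039}{520} - 109 = - \frac{55641}{520}$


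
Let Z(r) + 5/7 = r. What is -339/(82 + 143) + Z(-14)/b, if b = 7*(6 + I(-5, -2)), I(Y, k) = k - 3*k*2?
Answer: -96317/58800 ≈ -1.6380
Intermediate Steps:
Z(r) = -5/7 + r
I(Y, k) = -5*k (I(Y, k) = k - 6*k = -5*k)
b = 112 (b = 7*(6 - 5*(-2)) = 7*(6 + 10) = 7*16 = 112)
-339/(82 + 143) + Z(-14)/b = -339/(82 + 143) + (-5/7 - 14)/112 = -339/225 - 103/7*1/112 = -339*1/225 - 103/784 = -113/75 - 103/784 = -96317/58800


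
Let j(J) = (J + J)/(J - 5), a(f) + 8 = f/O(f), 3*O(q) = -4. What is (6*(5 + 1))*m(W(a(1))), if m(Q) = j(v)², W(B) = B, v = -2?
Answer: 576/49 ≈ 11.755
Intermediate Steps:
O(q) = -4/3 (O(q) = (⅓)*(-4) = -4/3)
a(f) = -8 - 3*f/4 (a(f) = -8 + f/(-4/3) = -8 + f*(-¾) = -8 - 3*f/4)
j(J) = 2*J/(-5 + J) (j(J) = (2*J)/(-5 + J) = 2*J/(-5 + J))
m(Q) = 16/49 (m(Q) = (2*(-2)/(-5 - 2))² = (2*(-2)/(-7))² = (2*(-2)*(-⅐))² = (4/7)² = 16/49)
(6*(5 + 1))*m(W(a(1))) = (6*(5 + 1))*(16/49) = (6*6)*(16/49) = 36*(16/49) = 576/49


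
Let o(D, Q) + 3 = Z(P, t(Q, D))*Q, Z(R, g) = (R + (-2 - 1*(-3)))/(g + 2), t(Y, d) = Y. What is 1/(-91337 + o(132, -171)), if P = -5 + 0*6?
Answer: -169/15437144 ≈ -1.0948e-5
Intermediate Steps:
P = -5 (P = -5 + 0 = -5)
Z(R, g) = (1 + R)/(2 + g) (Z(R, g) = (R + (-2 + 3))/(2 + g) = (R + 1)/(2 + g) = (1 + R)/(2 + g))
o(D, Q) = -3 - 4*Q/(2 + Q) (o(D, Q) = -3 + ((1 - 5)/(2 + Q))*Q = -3 + (-4/(2 + Q))*Q = -3 - 4*Q/(2 + Q))
1/(-91337 + o(132, -171)) = 1/(-91337 + (-6 - 7*(-171))/(2 - 171)) = 1/(-91337 + (-6 + 1197)/(-169)) = 1/(-91337 - 1/169*1191) = 1/(-91337 - 1191/169) = 1/(-15437144/169) = -169/15437144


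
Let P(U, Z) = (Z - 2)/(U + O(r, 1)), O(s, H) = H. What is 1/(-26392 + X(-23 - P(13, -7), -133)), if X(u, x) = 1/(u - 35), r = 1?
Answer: -803/21192790 ≈ -3.7890e-5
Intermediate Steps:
P(U, Z) = (-2 + Z)/(1 + U) (P(U, Z) = (Z - 2)/(U + 1) = (-2 + Z)/(1 + U))
X(u, x) = 1/(-35 + u)
1/(-26392 + X(-23 - P(13, -7), -133)) = 1/(-26392 + 1/(-35 + (-23 - (-2 - 7)/(1 + 13)))) = 1/(-26392 + 1/(-35 + (-23 - (-9)/14))) = 1/(-26392 + 1/(-35 + (-23 - 1*(-9/14)))) = 1/(-26392 + 1/(-35 + (-23 + 9/14))) = 1/(-26392 + 1/(-35 - 313/14)) = 1/(-26392 + 1/(-803/14)) = 1/(-26392 - 14/803) = 1/(-21192790/803) = -803/21192790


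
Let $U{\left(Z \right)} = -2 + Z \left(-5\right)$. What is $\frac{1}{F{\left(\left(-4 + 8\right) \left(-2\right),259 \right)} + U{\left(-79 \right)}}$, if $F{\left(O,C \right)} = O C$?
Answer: $- \frac{1}{1679} \approx -0.00059559$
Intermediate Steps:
$U{\left(Z \right)} = -2 - 5 Z$
$F{\left(O,C \right)} = C O$
$\frac{1}{F{\left(\left(-4 + 8\right) \left(-2\right),259 \right)} + U{\left(-79 \right)}} = \frac{1}{259 \left(-4 + 8\right) \left(-2\right) - -393} = \frac{1}{259 \cdot 4 \left(-2\right) + \left(-2 + 395\right)} = \frac{1}{259 \left(-8\right) + 393} = \frac{1}{-2072 + 393} = \frac{1}{-1679} = - \frac{1}{1679}$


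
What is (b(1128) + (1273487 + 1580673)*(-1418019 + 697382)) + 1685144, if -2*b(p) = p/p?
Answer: -4113623229553/2 ≈ -2.0568e+12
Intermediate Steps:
b(p) = -½ (b(p) = -p/(2*p) = -½*1 = -½)
(b(1128) + (1273487 + 1580673)*(-1418019 + 697382)) + 1685144 = (-½ + (1273487 + 1580673)*(-1418019 + 697382)) + 1685144 = (-½ + 2854160*(-720637)) + 1685144 = (-½ - 2056813299920) + 1685144 = -4113626599841/2 + 1685144 = -4113623229553/2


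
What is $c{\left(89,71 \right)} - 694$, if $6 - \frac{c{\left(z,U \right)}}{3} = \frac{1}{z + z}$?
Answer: $- \frac{120331}{178} \approx -676.02$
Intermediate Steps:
$c{\left(z,U \right)} = 18 - \frac{3}{2 z}$ ($c{\left(z,U \right)} = 18 - \frac{3}{z + z} = 18 - \frac{3}{2 z}$)
$c{\left(89,71 \right)} - 694 = \left(18 - \frac{3}{2 \cdot 89}\right) - 694 = \left(18 - \frac{3}{178}\right) - 694 = \frac{3201}{178} - 694 = - \frac{120331}{178}$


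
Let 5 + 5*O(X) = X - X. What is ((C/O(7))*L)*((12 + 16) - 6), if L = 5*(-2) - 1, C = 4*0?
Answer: 0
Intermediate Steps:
O(X) = -1 (O(X) = -1 + (X - X)/5 = -1 + (1/5)*0 = -1 + 0 = -1)
C = 0
L = -11 (L = -10 - 1 = -11)
((C/O(7))*L)*((12 + 16) - 6) = ((0/(-1))*(-11))*((12 + 16) - 6) = ((0*(-1))*(-11))*(28 - 6) = (0*(-11))*22 = 0*22 = 0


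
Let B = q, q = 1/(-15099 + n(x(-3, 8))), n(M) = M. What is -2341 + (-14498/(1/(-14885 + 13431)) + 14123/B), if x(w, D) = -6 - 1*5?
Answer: -192320779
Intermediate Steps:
x(w, D) = -11 (x(w, D) = -6 - 5 = -11)
q = -1/15110 (q = 1/(-15099 - 11) = 1/(-15110) = -1/15110 ≈ -6.6181e-5)
B = -1/15110 ≈ -6.6181e-5
-2341 + (-14498/(1/(-14885 + 13431)) + 14123/B) = -2341 + (-14498/(1/(-14885 + 13431)) + 14123/(-1/15110)) = -2341 + (-14498/(1/(-1454)) + 14123*(-15110)) = -2341 + (-14498/(-1/1454) - 213398530) = -2341 + (-14498*(-1454) - 213398530) = -2341 + (21080092 - 213398530) = -2341 - 192318438 = -192320779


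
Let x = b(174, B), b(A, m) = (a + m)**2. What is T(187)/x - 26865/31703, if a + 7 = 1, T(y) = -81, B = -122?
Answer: -442724103/519421952 ≈ -0.85234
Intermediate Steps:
a = -6 (a = -7 + 1 = -6)
b(A, m) = (-6 + m)**2
x = 16384 (x = (-6 - 122)**2 = (-128)**2 = 16384)
T(187)/x - 26865/31703 = -81/16384 - 26865/31703 = -442724103/519421952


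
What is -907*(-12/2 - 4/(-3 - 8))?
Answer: 56234/11 ≈ 5112.2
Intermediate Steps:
-907*(-12/2 - 4/(-3 - 8)) = -907*(-12*½ - 4/(-11)) = -907*(-6 - 4*(-1/11)) = -907*(-6 + 4/11) = -907*(-62/11) = 56234/11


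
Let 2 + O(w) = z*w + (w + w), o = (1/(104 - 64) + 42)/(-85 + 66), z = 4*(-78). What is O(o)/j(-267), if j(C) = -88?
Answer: -51959/6688 ≈ -7.7690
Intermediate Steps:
z = -312
o = -1681/760 (o = (1/40 + 42)/(-19) = (1/40 + 42)*(-1/19) = (1681/40)*(-1/19) = -1681/760 ≈ -2.2118)
O(w) = -2 - 310*w (O(w) = -2 + (-312*w + (w + w)) = -2 + (-312*w + 2*w) = -2 - 310*w)
O(o)/j(-267) = (-2 - 310*(-1681/760))/(-88) = (-2 + 52111/76)*(-1/88) = (51959/76)*(-1/88) = -51959/6688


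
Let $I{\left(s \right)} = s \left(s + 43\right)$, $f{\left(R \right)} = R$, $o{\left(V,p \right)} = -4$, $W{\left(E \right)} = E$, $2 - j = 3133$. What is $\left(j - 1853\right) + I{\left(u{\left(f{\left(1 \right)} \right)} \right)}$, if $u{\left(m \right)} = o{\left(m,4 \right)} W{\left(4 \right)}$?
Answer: $-5416$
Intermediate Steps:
$j = -3131$ ($j = 2 - 3133 = -3131$)
$u{\left(m \right)} = -16$ ($u{\left(m \right)} = \left(-4\right) 4 = -16$)
$I{\left(s \right)} = s \left(43 + s\right)$
$\left(j - 1853\right) + I{\left(u{\left(f{\left(1 \right)} \right)} \right)} = \left(-3131 - 1853\right) - 16 \left(43 - 16\right) = -4984 - 432 = -5416$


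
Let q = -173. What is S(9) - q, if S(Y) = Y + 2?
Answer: 184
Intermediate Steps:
S(Y) = 2 + Y
S(9) - q = (2 + 9) - 1*(-173) = 11 + 173 = 184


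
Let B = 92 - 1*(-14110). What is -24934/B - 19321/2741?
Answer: -171370468/19463841 ≈ -8.8046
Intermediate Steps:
B = 14202 (B = 92 + 14110 = 14202)
-24934/B - 19321/2741 = -24934/14202 - 19321/2741 = -24934*1/14202 - 19321*1/2741 = -12467/7101 - 19321/2741 = -171370468/19463841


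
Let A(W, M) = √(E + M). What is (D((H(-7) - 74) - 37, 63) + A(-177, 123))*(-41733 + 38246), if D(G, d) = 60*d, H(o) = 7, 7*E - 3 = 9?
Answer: -13180860 - 10461*√679/7 ≈ -1.3220e+7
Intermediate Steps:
E = 12/7 (E = 3/7 + (⅐)*9 = 3/7 + 9/7 = 12/7 ≈ 1.7143)
A(W, M) = √(12/7 + M)
(D((H(-7) - 74) - 37, 63) + A(-177, 123))*(-41733 + 38246) = (60*63 + √(84 + 49*123)/7)*(-41733 + 38246) = (3780 + √(84 + 6027)/7)*(-3487) = (3780 + √6111/7)*(-3487) = (3780 + (3*√679)/7)*(-3487) = (3780 + 3*√679/7)*(-3487) = -13180860 - 10461*√679/7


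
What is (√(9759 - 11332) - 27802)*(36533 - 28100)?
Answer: -234454266 + 92763*I*√13 ≈ -2.3445e+8 + 3.3446e+5*I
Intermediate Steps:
(√(9759 - 11332) - 27802)*(36533 - 28100) = (√(-1573) - 27802)*8433 = (11*I*√13 - 27802)*8433 = (-27802 + 11*I*√13)*8433 = -234454266 + 92763*I*√13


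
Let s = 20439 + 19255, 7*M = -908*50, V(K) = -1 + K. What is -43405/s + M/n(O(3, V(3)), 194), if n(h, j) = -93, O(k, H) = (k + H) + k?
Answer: 1773850945/25840794 ≈ 68.645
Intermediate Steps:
M = -45400/7 (M = (-908*50)/7 = (1/7)*(-45400) = -45400/7 ≈ -6485.7)
O(k, H) = H + 2*k (O(k, H) = (H + k) + k = H + 2*k)
s = 39694
-43405/s + M/n(O(3, V(3)), 194) = -43405/39694 - 45400/7/(-93) = -43405*1/39694 - 45400/7*(-1/93) = -43405/39694 + 45400/651 = 1773850945/25840794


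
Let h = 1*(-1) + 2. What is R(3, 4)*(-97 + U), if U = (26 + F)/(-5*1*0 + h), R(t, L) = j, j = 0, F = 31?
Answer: 0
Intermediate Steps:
h = 1 (h = -1 + 2 = 1)
R(t, L) = 0
U = 57 (U = (26 + 31)/(-5*1*0 + 1) = 57/(-5*0 + 1) = 57/(0 + 1) = 57/1 = 57*1 = 57)
R(3, 4)*(-97 + U) = 0*(-97 + 57) = 0*(-40) = 0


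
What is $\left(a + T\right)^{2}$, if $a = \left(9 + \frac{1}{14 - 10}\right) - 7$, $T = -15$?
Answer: $\frac{2601}{16} \approx 162.56$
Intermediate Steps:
$a = \frac{9}{4}$ ($a = \left(9 + \frac{1}{4}\right) - 7 = \frac{37}{4} - 7 = \frac{9}{4} \approx 2.25$)
$\left(a + T\right)^{2} = \left(\frac{9}{4} - 15\right)^{2} = \left(- \frac{51}{4}\right)^{2} = \frac{2601}{16}$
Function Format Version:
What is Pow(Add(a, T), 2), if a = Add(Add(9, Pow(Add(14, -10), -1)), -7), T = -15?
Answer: Rational(2601, 16) ≈ 162.56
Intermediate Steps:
a = Rational(9, 4) (a = Add(Add(9, Pow(4, -1)), -7) = Add(Add(9, Rational(1, 4)), -7) = Add(Rational(37, 4), -7) = Rational(9, 4) ≈ 2.2500)
Pow(Add(a, T), 2) = Pow(Add(Rational(9, 4), -15), 2) = Pow(Rational(-51, 4), 2) = Rational(2601, 16)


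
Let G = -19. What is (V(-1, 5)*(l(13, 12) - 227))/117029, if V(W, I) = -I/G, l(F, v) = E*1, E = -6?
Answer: -1165/2223551 ≈ -0.00052394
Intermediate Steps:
l(F, v) = -6 (l(F, v) = -6*1 = -6)
V(W, I) = I/19 (V(W, I) = -I/(-19) = -I*(-1)/19 = -(-1)*I/19 = I/19)
(V(-1, 5)*(l(13, 12) - 227))/117029 = (((1/19)*5)*(-6 - 227))/117029 = ((5/19)*(-233))*(1/117029) = -1165/19*1/117029 = -1165/2223551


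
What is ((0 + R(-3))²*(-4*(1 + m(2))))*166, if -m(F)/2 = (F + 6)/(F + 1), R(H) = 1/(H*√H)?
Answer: -8632/81 ≈ -106.57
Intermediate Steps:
R(H) = H^(-3/2) (R(H) = 1/(H^(3/2)) = H^(-3/2))
m(F) = -2*(6 + F)/(1 + F) (m(F) = -2*(F + 6)/(F + 1) = -2*(6 + F)/(1 + F))
((0 + R(-3))²*(-4*(1 + m(2))))*166 = ((0 + (-3)^(-3/2))²*(-4*(1 + 2*(-6 - 1*2)/(1 + 2))))*166 = ((0 + I*√3/9)²*(-4*(1 + 2*(-6 - 2)/3)))*166 = ((I*√3/9)²*(-4*(1 + 2*(⅓)*(-8))))*166 = -(-4)*(1 - 16/3)/27*166 = -(-4)*(-13)/(27*3)*166 = -1/27*52/3*166 = -52/81*166 = -8632/81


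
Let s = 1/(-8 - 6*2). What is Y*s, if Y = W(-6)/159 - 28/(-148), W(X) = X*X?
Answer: -163/7844 ≈ -0.020780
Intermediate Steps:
W(X) = X**2
s = -1/20 (s = 1/(-8 - 12) = 1/(-20) = -1/20 ≈ -0.050000)
Y = 815/1961 (Y = (-6)**2/159 - 28/(-148) = 36*(1/159) - 28*(-1/148) = 12/53 + 7/37 = 815/1961 ≈ 0.41560)
Y*s = (815/1961)*(-1/20) = -163/7844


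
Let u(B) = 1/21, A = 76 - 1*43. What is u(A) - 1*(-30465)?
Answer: 639766/21 ≈ 30465.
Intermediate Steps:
A = 33 (A = 76 - 43 = 33)
u(B) = 1/21
u(A) - 1*(-30465) = 1/21 - 1*(-30465) = 1/21 + 30465 = 639766/21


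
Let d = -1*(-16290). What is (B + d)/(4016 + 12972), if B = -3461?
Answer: 12829/16988 ≈ 0.75518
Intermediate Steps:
d = 16290
(B + d)/(4016 + 12972) = (-3461 + 16290)/(4016 + 12972) = 12829/16988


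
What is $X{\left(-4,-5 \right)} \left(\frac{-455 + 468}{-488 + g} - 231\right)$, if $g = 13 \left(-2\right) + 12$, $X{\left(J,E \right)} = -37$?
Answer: $\frac{4291075}{502} \approx 8548.0$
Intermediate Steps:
$g = -14$ ($g = -26 + 12 = -14$)
$X{\left(-4,-5 \right)} \left(\frac{-455 + 468}{-488 + g} - 231\right) = - 37 \left(\frac{-455 + 468}{-488 - 14} - 231\right) = - 37 \left(\frac{13}{-502} - 231\right) = - 37 \left(13 \left(- \frac{1}{502}\right) - 231\right) = - 37 \left(- \frac{13}{502} - 231\right) = \left(-37\right) \left(- \frac{115975}{502}\right) = \frac{4291075}{502}$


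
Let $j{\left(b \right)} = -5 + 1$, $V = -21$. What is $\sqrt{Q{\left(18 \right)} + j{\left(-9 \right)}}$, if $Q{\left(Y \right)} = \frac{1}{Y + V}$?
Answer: $\frac{i \sqrt{39}}{3} \approx 2.0817 i$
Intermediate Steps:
$j{\left(b \right)} = -4$
$Q{\left(Y \right)} = \frac{1}{-21 + Y}$ ($Q{\left(Y \right)} = \frac{1}{Y - 21} = \frac{1}{-21 + Y}$)
$\sqrt{Q{\left(18 \right)} + j{\left(-9 \right)}} = \sqrt{\frac{1}{-21 + 18} - 4} = \sqrt{\frac{1}{-3} - 4} = \sqrt{- \frac{1}{3} - 4} = \sqrt{- \frac{13}{3}} = \frac{i \sqrt{39}}{3}$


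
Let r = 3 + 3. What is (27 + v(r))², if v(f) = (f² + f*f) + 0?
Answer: 9801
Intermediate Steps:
r = 6
v(f) = 2*f² (v(f) = (f² + f²) + 0 = 2*f² + 0 = 2*f²)
(27 + v(r))² = (27 + 2*6²)² = (27 + 2*36)² = (27 + 72)² = 99² = 9801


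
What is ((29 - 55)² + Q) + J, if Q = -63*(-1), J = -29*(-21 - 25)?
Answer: 2073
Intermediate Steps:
J = 1334 (J = -29*(-46) = 1334)
Q = 63
((29 - 55)² + Q) + J = ((29 - 55)² + 63) + 1334 = ((-26)² + 63) + 1334 = (676 + 63) + 1334 = 739 + 1334 = 2073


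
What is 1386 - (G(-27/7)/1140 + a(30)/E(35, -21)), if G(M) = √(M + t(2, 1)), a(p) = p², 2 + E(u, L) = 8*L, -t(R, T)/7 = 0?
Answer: 23652/17 - I*√21/2660 ≈ 1391.3 - 0.0017228*I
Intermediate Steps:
t(R, T) = 0 (t(R, T) = -7*0 = 0)
E(u, L) = -2 + 8*L
G(M) = √M (G(M) = √(M + 0) = √M)
1386 - (G(-27/7)/1140 + a(30)/E(35, -21)) = 1386 - (√(-27/7)/1140 + 30²/(-2 + 8*(-21))) = 1386 - (√(-27*⅐)*(1/1140) + 900/(-2 - 168)) = 1386 - (√(-27/7)*(1/1140) + 900/(-170)) = 1386 - ((3*I*√21/7)*(1/1140) + 900*(-1/170)) = 1386 - (I*√21/2660 - 90/17) = 1386 - (-90/17 + I*√21/2660) = 1386 + (90/17 - I*√21/2660) = 23652/17 - I*√21/2660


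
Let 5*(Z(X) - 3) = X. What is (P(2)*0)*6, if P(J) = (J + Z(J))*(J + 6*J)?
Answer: 0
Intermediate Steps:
Z(X) = 3 + X/5
P(J) = 7*J*(3 + 6*J/5) (P(J) = (J + (3 + J/5))*(J + 6*J) = (3 + 6*J/5)*(7*J) = 7*J*(3 + 6*J/5))
(P(2)*0)*6 = (((21/5)*2*(5 + 2*2))*0)*6 = (((21/5)*2*(5 + 4))*0)*6 = (((21/5)*2*9)*0)*6 = ((378/5)*0)*6 = 0*6 = 0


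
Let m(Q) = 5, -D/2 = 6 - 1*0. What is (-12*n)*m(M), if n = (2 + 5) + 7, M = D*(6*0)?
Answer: -840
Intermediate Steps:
D = -12 (D = -2*(6 - 1*0) = -2*(6 + 0) = -2*6 = -12)
M = 0 (M = -72*0 = -12*0 = 0)
n = 14 (n = 7 + 7 = 14)
(-12*n)*m(M) = -12*14*5 = -168*5 = -840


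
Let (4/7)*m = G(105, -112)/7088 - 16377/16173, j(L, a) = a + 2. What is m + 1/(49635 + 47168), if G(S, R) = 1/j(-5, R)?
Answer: -2884126887882811/1627550728594560 ≈ -1.7721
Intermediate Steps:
j(L, a) = 2 + a
G(S, R) = 1/(2 + R)
m = -29793949577/16813019520 (m = 7*(1/((2 - 112)*7088) - 16377/16173)/4 = 7*((1/7088)/(-110) - 16377*1/16173)/4 = 7*(-1/110*1/7088 - 5459/5391)/4 = 7*(-1/779680 - 5459/5391)/4 = (7/4)*(-4256278511/4203254880) = -29793949577/16813019520 ≈ -1.7721)
m + 1/(49635 + 47168) = -29793949577/16813019520 + 1/(49635 + 47168) = -29793949577/16813019520 + 1/96803 = -2884126887882811/1627550728594560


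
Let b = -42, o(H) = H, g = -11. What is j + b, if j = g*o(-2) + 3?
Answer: -17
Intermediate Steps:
j = 25 (j = -11*(-2) + 3 = 22 + 3 = 25)
j + b = 25 - 42 = -17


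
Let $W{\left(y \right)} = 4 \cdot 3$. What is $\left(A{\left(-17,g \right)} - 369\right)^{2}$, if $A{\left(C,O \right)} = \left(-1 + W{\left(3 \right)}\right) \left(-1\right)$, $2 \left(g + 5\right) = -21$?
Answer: $144400$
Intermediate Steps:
$W{\left(y \right)} = 12$
$g = - \frac{31}{2}$ ($g = -5 + \frac{1}{2} \left(-21\right) = -5 - \frac{21}{2} = - \frac{31}{2} \approx -15.5$)
$A{\left(C,O \right)} = -11$ ($A{\left(C,O \right)} = \left(-1 + 12\right) \left(-1\right) = 11 \left(-1\right) = -11$)
$\left(A{\left(-17,g \right)} - 369\right)^{2} = \left(-11 - 369\right)^{2} = \left(-380\right)^{2} = 144400$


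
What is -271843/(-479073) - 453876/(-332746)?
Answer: 153947203913/79704812229 ≈ 1.9315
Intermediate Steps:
-271843/(-479073) - 453876/(-332746) = -271843*(-1/479073) - 453876*(-1/332746) = 271843/479073 + 226938/166373 = 153947203913/79704812229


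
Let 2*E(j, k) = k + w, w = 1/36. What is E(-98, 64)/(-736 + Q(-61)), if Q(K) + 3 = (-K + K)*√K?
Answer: -2305/53208 ≈ -0.043321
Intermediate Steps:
w = 1/36 ≈ 0.027778
E(j, k) = 1/72 + k/2 (E(j, k) = (k + 1/36)/2 = (1/36 + k)/2 = 1/72 + k/2)
Q(K) = -3 (Q(K) = -3 + (-K + K)*√K = -3 + 0*√K = -3 + 0 = -3)
E(-98, 64)/(-736 + Q(-61)) = (1/72 + (½)*64)/(-736 - 3) = (1/72 + 32)/(-739) = (2305/72)*(-1/739) = -2305/53208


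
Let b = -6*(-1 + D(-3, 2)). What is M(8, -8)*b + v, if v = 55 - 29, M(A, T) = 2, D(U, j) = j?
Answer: 14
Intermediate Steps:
b = -6 (b = -6*(-1 + 2) = -6*1 = -6)
v = 26
M(8, -8)*b + v = 2*(-6) + 26 = -12 + 26 = 14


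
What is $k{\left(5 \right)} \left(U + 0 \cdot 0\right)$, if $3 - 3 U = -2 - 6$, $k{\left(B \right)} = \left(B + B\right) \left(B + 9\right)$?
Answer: $\frac{1540}{3} \approx 513.33$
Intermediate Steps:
$k{\left(B \right)} = 2 B \left(9 + B\right)$
$U = \frac{11}{3}$ ($U = 1 - \frac{-2 - 6}{3} = 1 - - \frac{8}{3} = 1 + \frac{8}{3} = \frac{11}{3} \approx 3.6667$)
$k{\left(5 \right)} \left(U + 0 \cdot 0\right) = 2 \cdot 5 \left(9 + 5\right) \left(\frac{11}{3} + 0 \cdot 0\right) = 2 \cdot 5 \cdot 14 \left(\frac{11}{3} + 0\right) = 140 \cdot \frac{11}{3} = \frac{1540}{3}$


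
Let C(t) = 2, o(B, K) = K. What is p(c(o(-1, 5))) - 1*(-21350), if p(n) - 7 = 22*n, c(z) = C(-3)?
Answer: 21401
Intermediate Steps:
c(z) = 2
p(n) = 7 + 22*n
p(c(o(-1, 5))) - 1*(-21350) = (7 + 22*2) - 1*(-21350) = (7 + 44) + 21350 = 51 + 21350 = 21401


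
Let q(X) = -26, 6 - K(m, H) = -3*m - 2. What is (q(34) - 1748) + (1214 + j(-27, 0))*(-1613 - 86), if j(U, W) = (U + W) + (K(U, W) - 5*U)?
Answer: -2123825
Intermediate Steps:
K(m, H) = 8 + 3*m (K(m, H) = 6 - (-3*m - 2) = 6 - (-2 - 3*m) = 6 + (2 + 3*m) = 8 + 3*m)
j(U, W) = 8 + W - U (j(U, W) = (U + W) + ((8 + 3*U) - 5*U) = (U + W) + (8 - 2*U) = 8 + W - U)
(q(34) - 1748) + (1214 + j(-27, 0))*(-1613 - 86) = (-26 - 1748) + (1214 + (8 + 0 - 1*(-27)))*(-1613 - 86) = -1774 + (1214 + (8 + 0 + 27))*(-1699) = -1774 + (1214 + 35)*(-1699) = -1774 + 1249*(-1699) = -1774 - 2122051 = -2123825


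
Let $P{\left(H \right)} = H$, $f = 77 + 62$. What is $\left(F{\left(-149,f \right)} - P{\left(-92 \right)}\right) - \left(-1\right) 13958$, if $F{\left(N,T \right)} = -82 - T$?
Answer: $13829$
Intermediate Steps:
$f = 139$
$\left(F{\left(-149,f \right)} - P{\left(-92 \right)}\right) - \left(-1\right) 13958 = \left(\left(-82 - 139\right) - -92\right) - \left(-1\right) 13958 = \left(\left(-82 - 139\right) + 92\right) - -13958 = \left(-221 + 92\right) + 13958 = -129 + 13958 = 13829$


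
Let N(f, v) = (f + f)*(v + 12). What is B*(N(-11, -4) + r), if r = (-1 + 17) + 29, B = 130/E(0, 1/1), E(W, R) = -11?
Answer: 17030/11 ≈ 1548.2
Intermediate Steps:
N(f, v) = 2*f*(12 + v) (N(f, v) = (2*f)*(12 + v) = 2*f*(12 + v))
B = -130/11 (B = 130/(-11) = 130*(-1/11) = -130/11 ≈ -11.818)
r = 45 (r = 16 + 29 = 45)
B*(N(-11, -4) + r) = -130*(2*(-11)*(12 - 4) + 45)/11 = -130*(2*(-11)*8 + 45)/11 = -130*(-176 + 45)/11 = -130/11*(-131) = 17030/11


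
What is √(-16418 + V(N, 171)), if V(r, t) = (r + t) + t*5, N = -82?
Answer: I*√15474 ≈ 124.39*I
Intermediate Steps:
V(r, t) = r + 6*t (V(r, t) = (r + t) + 5*t = r + 6*t)
√(-16418 + V(N, 171)) = √(-16418 + (-82 + 6*171)) = √(-16418 + (-82 + 1026)) = √(-16418 + 944) = √(-15474) = I*√15474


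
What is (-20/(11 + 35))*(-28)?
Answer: 280/23 ≈ 12.174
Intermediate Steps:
(-20/(11 + 35))*(-28) = (-20/46)*(-28) = ((1/46)*(-20))*(-28) = -10/23*(-28) = 280/23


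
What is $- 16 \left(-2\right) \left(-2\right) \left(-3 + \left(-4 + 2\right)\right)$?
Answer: $320$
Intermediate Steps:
$- 16 \left(-2\right) \left(-2\right) \left(-3 + \left(-4 + 2\right)\right) = - 16 \cdot 4 \left(-3 - 2\right) = - 16 \cdot 4 \left(-5\right) = \left(-16\right) \left(-20\right) = 320$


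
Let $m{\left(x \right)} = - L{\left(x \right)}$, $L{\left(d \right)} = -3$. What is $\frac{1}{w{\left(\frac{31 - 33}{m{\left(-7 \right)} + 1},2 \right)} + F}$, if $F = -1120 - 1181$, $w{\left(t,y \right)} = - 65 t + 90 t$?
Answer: $- \frac{2}{4627} \approx -0.00043225$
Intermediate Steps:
$m{\left(x \right)} = 3$ ($m{\left(x \right)} = \left(-1\right) \left(-3\right) = 3$)
$w{\left(t,y \right)} = 25 t$
$F = -2301$ ($F = -1120 - 1181 = -2301$)
$\frac{1}{w{\left(\frac{31 - 33}{m{\left(-7 \right)} + 1},2 \right)} + F} = \frac{1}{25 \frac{31 - 33}{3 + 1} - 2301} = \frac{1}{25 \left(- \frac{2}{4}\right) - 2301} = \frac{1}{25 \left(\left(-2\right) \frac{1}{4}\right) - 2301} = \frac{1}{25 \left(- \frac{1}{2}\right) - 2301} = \frac{1}{- \frac{25}{2} - 2301} = \frac{1}{- \frac{4627}{2}} = - \frac{2}{4627}$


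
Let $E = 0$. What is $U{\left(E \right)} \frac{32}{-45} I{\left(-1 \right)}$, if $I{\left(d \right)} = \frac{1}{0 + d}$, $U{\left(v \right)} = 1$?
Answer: $\frac{32}{45} \approx 0.71111$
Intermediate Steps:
$I{\left(d \right)} = \frac{1}{d}$
$U{\left(E \right)} \frac{32}{-45} I{\left(-1 \right)} = \frac{1 \frac{32}{-45}}{-1} = 1 \cdot 32 \left(- \frac{1}{45}\right) \left(-1\right) = 1 \left(- \frac{32}{45}\right) \left(-1\right) = \left(- \frac{32}{45}\right) \left(-1\right) = \frac{32}{45}$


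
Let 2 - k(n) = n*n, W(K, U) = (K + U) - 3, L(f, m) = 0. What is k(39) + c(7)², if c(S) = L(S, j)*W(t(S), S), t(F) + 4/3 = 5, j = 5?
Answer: -1519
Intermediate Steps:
t(F) = 11/3 (t(F) = -4/3 + 5 = 11/3)
W(K, U) = -3 + K + U
k(n) = 2 - n² (k(n) = 2 - n*n = 2 - n²)
c(S) = 0 (c(S) = 0*(-3 + 11/3 + S) = 0*(⅔ + S) = 0)
k(39) + c(7)² = (2 - 1*39²) + 0² = (2 - 1*1521) + 0 = (2 - 1521) + 0 = -1519 + 0 = -1519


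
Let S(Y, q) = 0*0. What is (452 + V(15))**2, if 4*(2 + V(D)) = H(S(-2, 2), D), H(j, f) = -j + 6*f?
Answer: 893025/4 ≈ 2.2326e+5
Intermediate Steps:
S(Y, q) = 0
V(D) = -2 + 3*D/2 (V(D) = -2 + (-1*0 + 6*D)/4 = -2 + (0 + 6*D)/4 = -2 + (6*D)/4 = -2 + 3*D/2)
(452 + V(15))**2 = (452 + (-2 + (3/2)*15))**2 = (452 + (-2 + 45/2))**2 = (452 + 41/2)**2 = (945/2)**2 = 893025/4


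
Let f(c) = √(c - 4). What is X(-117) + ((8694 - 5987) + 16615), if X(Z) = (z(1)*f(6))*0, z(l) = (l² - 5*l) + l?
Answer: 19322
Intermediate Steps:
z(l) = l² - 4*l
f(c) = √(-4 + c)
X(Z) = 0 (X(Z) = ((1*(-4 + 1))*√(-4 + 6))*0 = ((1*(-3))*√2)*0 = -3*√2*0 = 0)
X(-117) + ((8694 - 5987) + 16615) = 0 + ((8694 - 5987) + 16615) = 0 + (2707 + 16615) = 0 + 19322 = 19322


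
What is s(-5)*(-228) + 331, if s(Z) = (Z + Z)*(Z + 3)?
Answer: -4229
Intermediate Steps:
s(Z) = 2*Z*(3 + Z) (s(Z) = (2*Z)*(3 + Z) = 2*Z*(3 + Z))
s(-5)*(-228) + 331 = (2*(-5)*(3 - 5))*(-228) + 331 = (2*(-5)*(-2))*(-228) + 331 = 20*(-228) + 331 = -4560 + 331 = -4229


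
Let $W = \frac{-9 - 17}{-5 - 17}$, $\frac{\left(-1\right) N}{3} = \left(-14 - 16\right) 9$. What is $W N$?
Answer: $\frac{10530}{11} \approx 957.27$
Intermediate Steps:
$N = 810$ ($N = - 3 \left(-14 - 16\right) 9 = - 3 \left(\left(-30\right) 9\right) = \left(-3\right) \left(-270\right) = 810$)
$W = \frac{13}{11}$ ($W = - \frac{26}{-22} = \left(-26\right) \left(- \frac{1}{22}\right) = \frac{13}{11} \approx 1.1818$)
$W N = \frac{13}{11} \cdot 810 = \frac{10530}{11}$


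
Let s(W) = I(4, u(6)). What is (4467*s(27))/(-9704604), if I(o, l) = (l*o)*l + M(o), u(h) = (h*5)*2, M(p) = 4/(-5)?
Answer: -26800511/4043585 ≈ -6.6279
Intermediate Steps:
M(p) = -4/5 (M(p) = 4*(-1/5) = -4/5)
u(h) = 10*h (u(h) = (5*h)*2 = 10*h)
I(o, l) = -4/5 + o*l**2 (I(o, l) = (l*o)*l - 4/5 = o*l**2 - 4/5 = -4/5 + o*l**2)
s(W) = 71996/5 (s(W) = -4/5 + 4*(10*6)**2 = -4/5 + 4*60**2 = -4/5 + 4*3600 = -4/5 + 14400 = 71996/5)
(4467*s(27))/(-9704604) = (4467*(71996/5))/(-9704604) = (321606132/5)*(-1/9704604) = -26800511/4043585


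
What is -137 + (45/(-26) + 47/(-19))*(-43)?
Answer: 21633/494 ≈ 43.792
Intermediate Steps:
-137 + (45/(-26) + 47/(-19))*(-43) = -137 + (45*(-1/26) + 47*(-1/19))*(-43) = -137 + (-45/26 - 47/19)*(-43) = -137 - 2077/494*(-43) = -137 + 89311/494 = 21633/494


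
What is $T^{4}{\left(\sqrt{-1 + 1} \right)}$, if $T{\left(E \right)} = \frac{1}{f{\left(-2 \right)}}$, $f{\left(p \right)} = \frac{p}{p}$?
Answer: $1$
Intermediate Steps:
$f{\left(p \right)} = 1$
$T{\left(E \right)} = 1$ ($T{\left(E \right)} = 1^{-1} = 1$)
$T^{4}{\left(\sqrt{-1 + 1} \right)} = 1^{4} = 1$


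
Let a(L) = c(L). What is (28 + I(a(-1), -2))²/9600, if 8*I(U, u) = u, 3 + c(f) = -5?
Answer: 4107/51200 ≈ 0.080215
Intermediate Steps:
c(f) = -8 (c(f) = -3 - 5 = -8)
a(L) = -8
I(U, u) = u/8
(28 + I(a(-1), -2))²/9600 = (28 + (⅛)*(-2))²/9600 = (28 - ¼)²*(1/9600) = (111/4)²*(1/9600) = (12321/16)*(1/9600) = 4107/51200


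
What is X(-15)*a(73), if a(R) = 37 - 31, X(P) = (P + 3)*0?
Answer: 0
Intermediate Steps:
X(P) = 0 (X(P) = (3 + P)*0 = 0)
a(R) = 6
X(-15)*a(73) = 0*6 = 0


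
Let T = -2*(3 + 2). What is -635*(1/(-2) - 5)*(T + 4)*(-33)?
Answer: 691515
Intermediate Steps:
T = -10 (T = -2*5 = -10)
-635*(1/(-2) - 5)*(T + 4)*(-33) = -635*(1/(-2) - 5)*(-10 + 4)*(-33) = -635*(-1/2 - 5)*(-6)*(-33) = -635*(-11/2*(-6))*(-33) = -20955*(-33) = -635*(-1089) = 691515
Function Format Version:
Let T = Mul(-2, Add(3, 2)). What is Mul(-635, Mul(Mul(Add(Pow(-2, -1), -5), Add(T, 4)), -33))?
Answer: 691515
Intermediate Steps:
T = -10 (T = Mul(-2, 5) = -10)
Mul(-635, Mul(Mul(Add(Pow(-2, -1), -5), Add(T, 4)), -33)) = Mul(-635, Mul(Mul(Add(Pow(-2, -1), -5), Add(-10, 4)), -33)) = Mul(-635, Mul(Mul(Add(Rational(-1, 2), -5), -6), -33)) = Mul(-635, Mul(Mul(Rational(-11, 2), -6), -33)) = Mul(-635, Mul(33, -33)) = Mul(-635, -1089) = 691515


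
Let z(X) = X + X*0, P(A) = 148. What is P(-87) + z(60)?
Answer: 208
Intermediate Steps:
z(X) = X (z(X) = X + 0 = X)
P(-87) + z(60) = 148 + 60 = 208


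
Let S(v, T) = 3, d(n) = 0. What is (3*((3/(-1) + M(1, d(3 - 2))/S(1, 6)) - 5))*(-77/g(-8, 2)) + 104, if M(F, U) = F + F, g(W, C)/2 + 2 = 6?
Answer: 1263/4 ≈ 315.75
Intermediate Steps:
g(W, C) = 8 (g(W, C) = -4 + 2*6 = -4 + 12 = 8)
M(F, U) = 2*F
(3*((3/(-1) + M(1, d(3 - 2))/S(1, 6)) - 5))*(-77/g(-8, 2)) + 104 = (3*((3/(-1) + (2*1)/3) - 5))*(-77/8) + 104 = (3*((3*(-1) + 2*(⅓)) - 5))*(-77*⅛) + 104 = (3*((-3 + ⅔) - 5))*(-77/8) + 104 = (3*(-7/3 - 5))*(-77/8) + 104 = (3*(-22/3))*(-77/8) + 104 = -22*(-77/8) + 104 = 847/4 + 104 = 1263/4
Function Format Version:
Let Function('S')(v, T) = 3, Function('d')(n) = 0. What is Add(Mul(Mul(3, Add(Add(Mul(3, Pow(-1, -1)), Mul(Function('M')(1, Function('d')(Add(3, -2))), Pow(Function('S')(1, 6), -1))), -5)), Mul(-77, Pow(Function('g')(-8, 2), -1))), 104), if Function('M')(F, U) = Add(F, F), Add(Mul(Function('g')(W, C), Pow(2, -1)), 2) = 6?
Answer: Rational(1263, 4) ≈ 315.75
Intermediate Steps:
Function('g')(W, C) = 8 (Function('g')(W, C) = Add(-4, Mul(2, 6)) = Add(-4, 12) = 8)
Function('M')(F, U) = Mul(2, F)
Add(Mul(Mul(3, Add(Add(Mul(3, Pow(-1, -1)), Mul(Function('M')(1, Function('d')(Add(3, -2))), Pow(Function('S')(1, 6), -1))), -5)), Mul(-77, Pow(Function('g')(-8, 2), -1))), 104) = Add(Mul(Mul(3, Add(Add(Mul(3, Pow(-1, -1)), Mul(Mul(2, 1), Pow(3, -1))), -5)), Mul(-77, Pow(8, -1))), 104) = Add(Mul(Mul(3, Add(Add(Mul(3, -1), Mul(2, Rational(1, 3))), -5)), Mul(-77, Rational(1, 8))), 104) = Add(Mul(Mul(3, Add(Add(-3, Rational(2, 3)), -5)), Rational(-77, 8)), 104) = Add(Mul(Mul(3, Add(Rational(-7, 3), -5)), Rational(-77, 8)), 104) = Add(Mul(Mul(3, Rational(-22, 3)), Rational(-77, 8)), 104) = Add(Mul(-22, Rational(-77, 8)), 104) = Add(Rational(847, 4), 104) = Rational(1263, 4)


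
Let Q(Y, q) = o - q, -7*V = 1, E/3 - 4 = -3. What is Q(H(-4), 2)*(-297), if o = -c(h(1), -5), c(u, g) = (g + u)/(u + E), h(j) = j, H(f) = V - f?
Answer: 297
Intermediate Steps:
E = 3 (E = 12 + 3*(-3) = 12 - 9 = 3)
V = -⅐ (V = -⅐*1 = -⅐ ≈ -0.14286)
H(f) = -⅐ - f
c(u, g) = (g + u)/(3 + u) (c(u, g) = (g + u)/(u + 3) = (g + u)/(3 + u))
o = 1 (o = -(-5 + 1)/(3 + 1) = -(-4)/4 = -1*(-1) = 1)
Q(Y, q) = 1 - q
Q(H(-4), 2)*(-297) = (1 - 1*2)*(-297) = (1 - 2)*(-297) = -1*(-297) = 297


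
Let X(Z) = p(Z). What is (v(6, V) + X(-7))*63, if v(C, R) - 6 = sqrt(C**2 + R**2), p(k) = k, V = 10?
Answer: -63 + 126*sqrt(34) ≈ 671.70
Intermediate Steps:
X(Z) = Z
v(C, R) = 6 + sqrt(C**2 + R**2)
(v(6, V) + X(-7))*63 = ((6 + sqrt(6**2 + 10**2)) - 7)*63 = ((6 + sqrt(36 + 100)) - 7)*63 = ((6 + sqrt(136)) - 7)*63 = ((6 + 2*sqrt(34)) - 7)*63 = (-1 + 2*sqrt(34))*63 = -63 + 126*sqrt(34)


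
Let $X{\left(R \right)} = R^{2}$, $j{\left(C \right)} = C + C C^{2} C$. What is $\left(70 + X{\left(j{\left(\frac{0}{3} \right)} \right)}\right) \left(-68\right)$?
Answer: $-4760$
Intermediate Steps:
$j{\left(C \right)} = C + C^{4}$ ($j{\left(C \right)} = C + C^{3} C = C + C^{4}$)
$\left(70 + X{\left(j{\left(\frac{0}{3} \right)} \right)}\right) \left(-68\right) = \left(70 + \left(\frac{0}{3} + \left(\frac{0}{3}\right)^{4}\right)^{2}\right) \left(-68\right) = \left(70 + \left(0 \cdot \frac{1}{3} + \left(0 \cdot \frac{1}{3}\right)^{4}\right)^{2}\right) \left(-68\right) = \left(70 + \left(0 + 0^{4}\right)^{2}\right) \left(-68\right) = \left(70 + \left(0 + 0\right)^{2}\right) \left(-68\right) = \left(70 + 0^{2}\right) \left(-68\right) = \left(70 + 0\right) \left(-68\right) = 70 \left(-68\right) = -4760$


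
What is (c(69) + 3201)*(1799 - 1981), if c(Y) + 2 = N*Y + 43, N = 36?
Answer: -1042132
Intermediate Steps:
c(Y) = 41 + 36*Y (c(Y) = -2 + (36*Y + 43) = -2 + (43 + 36*Y) = 41 + 36*Y)
(c(69) + 3201)*(1799 - 1981) = ((41 + 36*69) + 3201)*(1799 - 1981) = ((41 + 2484) + 3201)*(-182) = (2525 + 3201)*(-182) = 5726*(-182) = -1042132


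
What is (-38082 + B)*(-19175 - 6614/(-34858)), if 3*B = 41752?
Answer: 8075777664464/17429 ≈ 4.6335e+8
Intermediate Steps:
B = 41752/3 (B = (1/3)*41752 = 41752/3 ≈ 13917.)
(-38082 + B)*(-19175 - 6614/(-34858)) = (-38082 + 41752/3)*(-19175 - 6614/(-34858)) = -72494*(-19175 - 6614*(-1/34858))/3 = -72494*(-19175 + 3307/17429)/3 = -72494/3*(-334197768/17429) = 8075777664464/17429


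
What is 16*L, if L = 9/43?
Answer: 144/43 ≈ 3.3488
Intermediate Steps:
L = 9/43 (L = 9*(1/43) = 9/43 ≈ 0.20930)
16*L = 16*(9/43) = 144/43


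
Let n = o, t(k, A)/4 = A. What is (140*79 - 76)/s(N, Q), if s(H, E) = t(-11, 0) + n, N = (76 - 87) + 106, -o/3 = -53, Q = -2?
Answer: 10984/159 ≈ 69.082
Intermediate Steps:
t(k, A) = 4*A
o = 159 (o = -3*(-53) = 159)
N = 95 (N = -11 + 106 = 95)
n = 159
s(H, E) = 159 (s(H, E) = 4*0 + 159 = 0 + 159 = 159)
(140*79 - 76)/s(N, Q) = (140*79 - 76)/159 = (11060 - 76)*(1/159) = 10984*(1/159) = 10984/159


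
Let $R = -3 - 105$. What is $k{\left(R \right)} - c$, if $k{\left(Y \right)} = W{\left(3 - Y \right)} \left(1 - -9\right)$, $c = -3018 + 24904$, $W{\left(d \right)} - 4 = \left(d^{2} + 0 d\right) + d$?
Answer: $102474$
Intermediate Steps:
$R = -108$
$W{\left(d \right)} = 4 + d + d^{2}$ ($W{\left(d \right)} = 4 + \left(\left(d^{2} + 0 d\right) + d\right) = 4 + \left(\left(d^{2} + 0\right) + d\right) = 4 + \left(d^{2} + d\right) = 4 + \left(d + d^{2}\right) = 4 + d + d^{2}$)
$c = 21886$
$k{\left(Y \right)} = 70 - 10 Y + 10 \left(3 - Y\right)^{2}$ ($k{\left(Y \right)} = \left(4 - \left(-3 + Y\right) + \left(3 - Y\right)^{2}\right) \left(1 - -9\right) = \left(7 + \left(3 - Y\right)^{2} - Y\right) \left(1 + 9\right) = \left(7 + \left(3 - Y\right)^{2} - Y\right) 10 = 70 - 10 Y + 10 \left(3 - Y\right)^{2}$)
$k{\left(R \right)} - c = \left(70 - -1080 + 10 \left(-3 - 108\right)^{2}\right) - 21886 = \left(70 + 1080 + 10 \left(-111\right)^{2}\right) - 21886 = \left(70 + 1080 + 10 \cdot 12321\right) - 21886 = \left(70 + 1080 + 123210\right) - 21886 = 124360 - 21886 = 102474$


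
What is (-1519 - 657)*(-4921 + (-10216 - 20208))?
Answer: 76910720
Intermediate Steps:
(-1519 - 657)*(-4921 + (-10216 - 20208)) = -2176*(-4921 - 30424) = -2176*(-35345) = 76910720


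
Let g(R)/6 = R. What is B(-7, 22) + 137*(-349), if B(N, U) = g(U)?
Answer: -47681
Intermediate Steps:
g(R) = 6*R
B(N, U) = 6*U
B(-7, 22) + 137*(-349) = 6*22 + 137*(-349) = 132 - 47813 = -47681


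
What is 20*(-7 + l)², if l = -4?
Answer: 2420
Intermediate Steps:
20*(-7 + l)² = 20*(-7 - 4)² = 20*(-11)² = 20*121 = 2420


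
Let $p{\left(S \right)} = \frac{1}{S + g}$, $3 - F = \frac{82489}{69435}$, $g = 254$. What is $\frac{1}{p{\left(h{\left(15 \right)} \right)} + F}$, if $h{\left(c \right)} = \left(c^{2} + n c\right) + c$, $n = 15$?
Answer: $\frac{49923765}{90531139} \approx 0.55145$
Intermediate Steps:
$F = \frac{125816}{69435}$ ($F = 3 - \frac{82489}{69435} = \frac{125816}{69435} \approx 1.812$)
$h{\left(c \right)} = c^{2} + 16 c$ ($h{\left(c \right)} = \left(c^{2} + 15 c\right) + c = c^{2} + 16 c$)
$p{\left(S \right)} = \frac{1}{254 + S}$ ($p{\left(S \right)} = \frac{1}{S + 254} = \frac{1}{254 + S}$)
$\frac{1}{p{\left(h{\left(15 \right)} \right)} + F} = \frac{1}{\frac{1}{254 + 15 \left(16 + 15\right)} + \frac{125816}{69435}} = \frac{1}{\frac{1}{254 + 15 \cdot 31} + \frac{125816}{69435}} = \frac{1}{\frac{1}{254 + 465} + \frac{125816}{69435}} = \frac{1}{\frac{1}{719} + \frac{125816}{69435}} = \frac{1}{\frac{90531139}{49923765}} = \frac{49923765}{90531139}$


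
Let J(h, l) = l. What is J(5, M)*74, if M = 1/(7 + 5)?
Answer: 37/6 ≈ 6.1667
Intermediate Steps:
M = 1/12 ≈ 0.083333
J(5, M)*74 = (1/12)*74 = 37/6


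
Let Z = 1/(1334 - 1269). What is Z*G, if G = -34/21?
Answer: -34/1365 ≈ -0.024908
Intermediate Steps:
G = -34/21 (G = -34*1/21 = -34/21 ≈ -1.6190)
Z = 1/65 ≈ 0.015385
Z*G = (1/65)*(-34/21) = -34/1365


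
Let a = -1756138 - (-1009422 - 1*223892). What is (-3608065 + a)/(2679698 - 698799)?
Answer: -4130889/1980899 ≈ -2.0854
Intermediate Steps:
a = -522824 (a = -1756138 - (-1009422 - 223892) = -1756138 - 1*(-1233314) = -1756138 + 1233314 = -522824)
(-3608065 + a)/(2679698 - 698799) = (-3608065 - 522824)/(2679698 - 698799) = -4130889/1980899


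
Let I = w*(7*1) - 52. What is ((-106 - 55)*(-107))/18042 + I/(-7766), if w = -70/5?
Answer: 68245591/70057086 ≈ 0.97414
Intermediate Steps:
w = -14 (w = -70*⅕ = -14)
I = -150 (I = -98 - 52 = -150)
((-106 - 55)*(-107))/18042 + I/(-7766) = ((-106 - 55)*(-107))/18042 - 150/(-7766) = -161*(-107)*(1/18042) - 150*(-1/7766) = 17227*(1/18042) + 75/3883 = 17227/18042 + 75/3883 = 68245591/70057086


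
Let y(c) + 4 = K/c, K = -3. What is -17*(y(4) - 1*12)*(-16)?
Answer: -4556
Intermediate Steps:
y(c) = -4 - 3/c
-17*(y(4) - 1*12)*(-16) = -17*((-4 - 3/4) - 1*12)*(-16) = -17*((-4 - 3*¼) - 12)*(-16) = -17*((-4 - ¾) - 12)*(-16) = -17*(-19/4 - 12)*(-16) = -17*(-67/4)*(-16) = (1139/4)*(-16) = -4556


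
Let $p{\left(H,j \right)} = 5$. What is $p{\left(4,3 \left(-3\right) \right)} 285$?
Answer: $1425$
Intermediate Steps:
$p{\left(4,3 \left(-3\right) \right)} 285 = 5 \cdot 285 = 1425$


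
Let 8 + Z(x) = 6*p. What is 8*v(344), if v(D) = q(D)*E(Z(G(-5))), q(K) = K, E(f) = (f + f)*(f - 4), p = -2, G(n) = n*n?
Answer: 2641920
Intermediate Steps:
G(n) = n²
Z(x) = -20 (Z(x) = -8 + 6*(-2) = -8 - 12 = -20)
E(f) = 2*f*(-4 + f) (E(f) = (2*f)*(-4 + f) = 2*f*(-4 + f))
v(D) = 960*D (v(D) = D*(2*(-20)*(-4 - 20)) = D*(2*(-20)*(-24)) = D*960 = 960*D)
8*v(344) = 8*(960*344) = 8*330240 = 2641920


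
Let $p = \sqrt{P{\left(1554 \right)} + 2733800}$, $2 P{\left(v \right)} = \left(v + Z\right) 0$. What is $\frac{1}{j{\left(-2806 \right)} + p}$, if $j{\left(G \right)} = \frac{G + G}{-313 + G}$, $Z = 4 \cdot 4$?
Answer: $- \frac{4375957}{6648703761814} + \frac{48640805 \sqrt{27338}}{13297407523628} \approx 0.00060415$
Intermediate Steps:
$Z = 16$
$P{\left(v \right)} = 0$ ($P{\left(v \right)} = \frac{\left(v + 16\right) 0}{2} = \frac{\left(16 + v\right) 0}{2} = \frac{1}{2} \cdot 0 = 0$)
$j{\left(G \right)} = \frac{2 G}{-313 + G}$
$p = 10 \sqrt{27338}$ ($p = \sqrt{0 + 2733800} = \sqrt{2733800} = 10 \sqrt{27338} \approx 1653.4$)
$\frac{1}{j{\left(-2806 \right)} + p} = \frac{1}{2 \left(-2806\right) \frac{1}{-313 - 2806} + 10 \sqrt{27338}} = \frac{1}{2 \left(-2806\right) \frac{1}{-3119} + 10 \sqrt{27338}} = \frac{1}{2 \left(-2806\right) \left(- \frac{1}{3119}\right) + 10 \sqrt{27338}} = \frac{1}{\frac{5612}{3119} + 10 \sqrt{27338}}$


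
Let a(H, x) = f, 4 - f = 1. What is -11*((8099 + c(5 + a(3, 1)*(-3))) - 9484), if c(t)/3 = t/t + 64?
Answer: 13090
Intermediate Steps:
f = 3 (f = 4 - 1*1 = 4 - 1 = 3)
a(H, x) = 3
c(t) = 195 (c(t) = 3*(t/t + 64) = 3*(1 + 64) = 3*65 = 195)
-11*((8099 + c(5 + a(3, 1)*(-3))) - 9484) = -11*((8099 + 195) - 9484) = -11*(8294 - 9484) = -11*(-1190) = 13090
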